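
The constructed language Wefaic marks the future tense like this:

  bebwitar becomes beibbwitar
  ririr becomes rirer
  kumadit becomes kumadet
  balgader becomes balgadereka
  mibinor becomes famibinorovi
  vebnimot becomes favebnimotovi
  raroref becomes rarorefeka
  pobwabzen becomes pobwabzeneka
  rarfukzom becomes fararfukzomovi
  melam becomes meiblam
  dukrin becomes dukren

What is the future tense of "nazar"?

"nazar" has last vowel 'a'. The stems whose last vowel is 'a' (bebwitar → beibbwitar, melam → meiblam) insert -ib- after the first vowel.
So nazar → naibzar.

naibzar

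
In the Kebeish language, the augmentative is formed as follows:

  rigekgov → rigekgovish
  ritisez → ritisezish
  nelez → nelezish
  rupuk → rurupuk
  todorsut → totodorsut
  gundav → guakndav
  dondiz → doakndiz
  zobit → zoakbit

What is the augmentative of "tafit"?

rigekgov and gundav both end in -v yet inflect differently (rigekgovish, guakndav), so the final letter is not what conditions the rule; the last vowel is.
"tafit" has last vowel 'i'. The stems whose last vowel is 'i' (dondiz → doakndiz, zobit → zoakbit) insert -ak- after the first vowel.
The other patterns: stems whose last vowel is 'e' or 'o' add -ish; stems whose last vowel is 'u' repeat the first consonant+vowel as a prefix.
So tafit → taakfit.

taakfit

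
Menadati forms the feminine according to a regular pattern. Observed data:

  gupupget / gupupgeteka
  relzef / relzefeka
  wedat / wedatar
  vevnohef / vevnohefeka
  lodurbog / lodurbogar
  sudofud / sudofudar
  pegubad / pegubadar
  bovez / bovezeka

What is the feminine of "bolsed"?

gupupget and wedat both end in -t yet inflect differently (gupupgeteka, wedatar), so the final letter is not what conditions the rule; the last vowel is.
"bolsed" has last vowel 'e'. The stems whose last vowel is 'e' (relzef → relzefeka, gupupget → gupupgeteka, bovez → bovezeka) add -eka.
So bolsed → bolsedeka.

bolsedeka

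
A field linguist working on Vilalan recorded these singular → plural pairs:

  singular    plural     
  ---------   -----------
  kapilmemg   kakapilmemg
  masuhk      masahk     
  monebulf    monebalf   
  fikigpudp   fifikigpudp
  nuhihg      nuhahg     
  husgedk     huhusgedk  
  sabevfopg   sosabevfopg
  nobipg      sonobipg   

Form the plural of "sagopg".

kapilmemg and nobipg both end in -g yet inflect differently (kakapilmemg, sonobipg), so the final letter is not what conditions the rule; the second-to-last letter is.
"sagopg" has second-to-last letter 'p'. The stems whose second-to-last letter is 'p' (nobipg → sonobipg, sabevfopg → sosabevfopg) add the prefix so-.
So sagopg → sosagopg.

sosagopg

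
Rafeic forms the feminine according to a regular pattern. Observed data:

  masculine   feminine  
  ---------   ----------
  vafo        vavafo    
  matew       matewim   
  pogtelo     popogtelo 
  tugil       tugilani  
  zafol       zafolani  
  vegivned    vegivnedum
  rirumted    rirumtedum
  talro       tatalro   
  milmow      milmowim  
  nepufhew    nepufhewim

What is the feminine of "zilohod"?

zilohodum

zafol and talro both have last vowel 'o' yet inflect differently (zafolani, tatalro), so the last vowel is not what conditions the rule; the final letter is.
"zilohod" ends in -d. The stems ending in -d (rirumted → rirumtedum, vegivned → vegivnedum) add -um.
The other patterns: stems ending in -l add -ani; stems ending in -o repeat the first consonant+vowel as a prefix; stems ending in -w add -im.
So zilohod → zilohodum.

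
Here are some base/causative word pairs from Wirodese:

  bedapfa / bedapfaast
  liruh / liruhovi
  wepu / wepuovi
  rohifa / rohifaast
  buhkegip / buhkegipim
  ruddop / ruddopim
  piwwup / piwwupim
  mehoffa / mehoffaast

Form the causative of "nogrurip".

piwwup and wepu both have last vowel 'u' yet inflect differently (piwwupim, wepuovi), so the last vowel is not what conditions the rule; the final letter is.
"nogrurip" ends in -p. The stems ending in -p (piwwup → piwwupim, ruddop → ruddopim, buhkegip → buhkegipim) add -im.
So nogrurip → nogruripim.

nogruripim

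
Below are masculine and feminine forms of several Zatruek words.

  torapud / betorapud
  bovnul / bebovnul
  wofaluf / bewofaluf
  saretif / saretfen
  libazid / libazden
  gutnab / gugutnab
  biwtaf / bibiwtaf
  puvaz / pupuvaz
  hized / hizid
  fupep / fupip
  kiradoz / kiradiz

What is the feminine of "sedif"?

wofaluf and saretif both end in -f yet inflect differently (bewofaluf, saretfen), so the final letter is not what conditions the rule; the last vowel is.
"sedif" has last vowel 'i'. The stems whose last vowel is 'i' (saretif → saretfen, libazid → libazden) delete the last vowel and add -en.
The other patterns: stems whose last vowel is 'u' add the prefix be-; stems whose last vowel is 'a' repeat the first consonant+vowel as a prefix; stems whose last vowel is 'e' or 'o' change the last vowel to 'i'.
So sedif → sedfen.

sedfen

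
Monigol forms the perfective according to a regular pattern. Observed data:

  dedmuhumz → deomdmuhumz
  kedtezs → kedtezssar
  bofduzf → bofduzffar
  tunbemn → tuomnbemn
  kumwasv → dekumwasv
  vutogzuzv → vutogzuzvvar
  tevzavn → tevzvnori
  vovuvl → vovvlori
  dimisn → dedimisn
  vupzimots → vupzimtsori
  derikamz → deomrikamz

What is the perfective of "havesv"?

dehavesv

"havesv" has second-to-last letter 's'. The stems whose second-to-last letter is 's' (kumwasv → dekumwasv, dimisn → dedimisn) add the prefix de-.
So havesv → dehavesv.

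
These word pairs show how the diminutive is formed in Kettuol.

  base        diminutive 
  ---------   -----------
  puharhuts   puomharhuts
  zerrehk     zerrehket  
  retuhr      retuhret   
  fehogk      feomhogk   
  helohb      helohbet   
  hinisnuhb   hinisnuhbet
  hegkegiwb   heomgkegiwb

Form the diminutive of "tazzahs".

tazzahset

"tazzahs" has second-to-last letter 'h'. The stems whose second-to-last letter is 'h' (helohb → helohbet, zerrehk → zerrehket, retuhr → retuhret) add -et.
So tazzahs → tazzahset.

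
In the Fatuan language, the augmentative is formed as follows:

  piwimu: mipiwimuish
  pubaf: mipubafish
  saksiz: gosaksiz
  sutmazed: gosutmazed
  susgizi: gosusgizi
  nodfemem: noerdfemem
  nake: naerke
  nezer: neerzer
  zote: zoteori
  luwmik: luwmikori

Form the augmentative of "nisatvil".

niersatvil

"nisatvil" begins with n-. The stems beginning with n- (nodfemem → noerdfemem, nake → naerke, nezer → neerzer) insert -er- after the first vowel.
The other patterns: stems beginning with p- add mi- … -ish around the stem; stems beginning with s- add the prefix go-; stems beginning with l- or z- add -ori.
So nisatvil → niersatvil.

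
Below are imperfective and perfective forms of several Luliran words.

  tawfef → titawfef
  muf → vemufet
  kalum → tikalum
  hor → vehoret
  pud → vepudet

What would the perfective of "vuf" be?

vevufet

"vuf" has 1 vowel. The stems with 1 vowel (hor → vehoret, pud → vepudet, muf → vemufet) add ve- … -et around the stem.
So vuf → vevufet.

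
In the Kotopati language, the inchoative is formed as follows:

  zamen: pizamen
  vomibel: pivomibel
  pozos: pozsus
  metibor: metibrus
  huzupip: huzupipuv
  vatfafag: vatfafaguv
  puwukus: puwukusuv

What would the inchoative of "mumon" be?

"mumon" has last vowel 'o'. The stems whose last vowel is 'o' (pozos → pozsus, metibor → metibrus) delete the last vowel and add -us.
The other patterns: stems whose last vowel is 'e' add the prefix pi-; stems whose last vowel is 'a', 'i' or 'u' add -uv.
So mumon → mumnus.

mumnus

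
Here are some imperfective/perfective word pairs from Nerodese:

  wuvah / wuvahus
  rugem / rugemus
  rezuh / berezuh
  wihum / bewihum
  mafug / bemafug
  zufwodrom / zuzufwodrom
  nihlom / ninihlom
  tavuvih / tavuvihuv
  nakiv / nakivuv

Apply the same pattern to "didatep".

didatepus

wuvah and rezuh both end in -h yet inflect differently (wuvahus, berezuh), so the final letter is not what conditions the rule; the last vowel is.
"didatep" has last vowel 'e'. The one such stem in the data (rugem → rugemus) adds -us, so the same rule applies.
So didatep → didatepus.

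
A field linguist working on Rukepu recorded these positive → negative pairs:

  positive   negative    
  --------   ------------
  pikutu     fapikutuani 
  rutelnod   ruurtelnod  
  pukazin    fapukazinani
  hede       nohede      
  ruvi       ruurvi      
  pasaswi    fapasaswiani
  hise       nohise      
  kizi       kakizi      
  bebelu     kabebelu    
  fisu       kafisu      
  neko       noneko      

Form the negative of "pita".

pasaswi and ruvi both end in -i yet inflect differently (fapasaswiani, ruurvi), so the final letter is not what conditions the rule; the first letter is.
"pita" begins with p-. The stems beginning with p- (pikutu → fapikutuani, pasaswi → fapasaswiani, pukazin → fapukazinani) add fa- … -ani around the stem.
The other patterns: stems beginning with r- insert -ur- after the first vowel; stems beginning with h- or n- add the prefix no-; stems beginning with b-, f- or k- add the prefix ka-.
So pita → fapitaani.

fapitaani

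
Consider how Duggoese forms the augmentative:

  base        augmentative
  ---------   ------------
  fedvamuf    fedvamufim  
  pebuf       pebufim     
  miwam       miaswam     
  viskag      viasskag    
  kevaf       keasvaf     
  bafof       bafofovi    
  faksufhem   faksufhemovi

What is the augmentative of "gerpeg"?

fedvamuf and kevaf both end in -f yet inflect differently (fedvamufim, keasvaf), so the final letter is not what conditions the rule; the last vowel is.
"gerpeg" has last vowel 'e'. The one such stem in the data (faksufhem → faksufhemovi) adds -ovi, so the same rule applies.
The other patterns: stems whose last vowel is 'u' add -im; stems whose last vowel is 'a' insert -as- after the first vowel.
So gerpeg → gerpegovi.

gerpegovi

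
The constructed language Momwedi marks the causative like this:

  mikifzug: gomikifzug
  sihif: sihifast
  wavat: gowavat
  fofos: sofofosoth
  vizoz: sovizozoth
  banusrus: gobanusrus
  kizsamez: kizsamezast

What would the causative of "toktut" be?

kizsamez and vizoz both end in -z yet inflect differently (kizsamezast, sovizozoth), so the final letter is not what conditions the rule; the last vowel is.
"toktut" has last vowel 'u'. The stems whose last vowel is 'u' (mikifzug → gomikifzug, banusrus → gobanusrus) add the prefix go-.
So toktut → gotoktut.

gotoktut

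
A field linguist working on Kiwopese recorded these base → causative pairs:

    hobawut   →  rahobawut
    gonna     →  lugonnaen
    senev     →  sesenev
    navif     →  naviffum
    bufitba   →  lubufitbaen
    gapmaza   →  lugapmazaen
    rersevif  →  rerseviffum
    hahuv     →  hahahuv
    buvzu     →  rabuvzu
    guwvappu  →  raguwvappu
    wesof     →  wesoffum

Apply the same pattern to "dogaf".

"dogaf" ends in -f. The stems ending in -f (wesof → wesoffum, rersevif → rerseviffum, navif → naviffum) double the final consonant and add -um.
So dogaf → dogaffum.

dogaffum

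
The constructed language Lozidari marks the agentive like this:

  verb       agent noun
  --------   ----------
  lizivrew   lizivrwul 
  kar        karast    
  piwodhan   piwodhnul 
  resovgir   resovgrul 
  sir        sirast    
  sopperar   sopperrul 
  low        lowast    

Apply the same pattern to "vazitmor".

vazitmrul

"vazitmor" has 3 vowels. The stems with 3 vowels (sopperar → sopperrul, piwodhan → piwodhnul, resovgir → resovgrul) delete the last vowel and add -ul.
So vazitmor → vazitmrul.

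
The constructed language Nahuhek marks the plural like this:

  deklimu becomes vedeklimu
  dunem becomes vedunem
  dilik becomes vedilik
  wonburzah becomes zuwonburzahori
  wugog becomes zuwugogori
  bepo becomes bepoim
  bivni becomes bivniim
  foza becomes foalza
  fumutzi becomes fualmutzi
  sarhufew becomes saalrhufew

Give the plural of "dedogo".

vededogo

"dedogo" begins with d-. The stems beginning with d- (deklimu → vedeklimu, dunem → vedunem, dilik → vedilik) add the prefix ve-.
So dedogo → vededogo.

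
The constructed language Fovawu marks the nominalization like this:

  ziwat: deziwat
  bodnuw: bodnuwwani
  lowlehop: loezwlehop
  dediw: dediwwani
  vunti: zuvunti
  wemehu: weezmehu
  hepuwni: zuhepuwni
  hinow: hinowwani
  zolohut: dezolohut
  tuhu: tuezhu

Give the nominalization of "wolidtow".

wolidtowwani

vunti and dediw both have last vowel 'i' yet inflect differently (zuvunti, dediwwani), so the last vowel is not what conditions the rule; the final letter is.
"wolidtow" ends in -w. The stems ending in -w (hinow → hinowwani, bodnuw → bodnuwwani, dediw → dediwwani) double the final consonant and add -ani.
So wolidtow → wolidtowwani.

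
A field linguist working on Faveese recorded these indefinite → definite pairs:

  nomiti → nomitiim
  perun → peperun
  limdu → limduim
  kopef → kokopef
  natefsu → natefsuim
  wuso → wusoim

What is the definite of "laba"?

labaim

perun and limdu both have last vowel 'u' yet inflect differently (peperun, limduim), so the last vowel is not what conditions the rule; whether the stem ends in a vowel or a consonant is.
"laba" ends in a vowel. The stems ending in a vowel (limdu → limduim, wuso → wusoim, natefsu → natefsuim) add -im.
The other pattern: stems ending in a consonant repeat the first consonant+vowel as a prefix.
So laba → labaim.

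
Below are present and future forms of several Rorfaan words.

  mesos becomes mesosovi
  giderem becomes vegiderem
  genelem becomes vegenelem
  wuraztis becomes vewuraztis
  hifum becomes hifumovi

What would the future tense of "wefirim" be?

vewefirim

hifum and giderem both end in -m yet inflect differently (hifumovi, vegiderem), so the final letter is not what conditions the rule; the number of vowels is.
"wefirim" has 3 vowels. The stems with 3 vowels (giderem → vegiderem, wuraztis → vewuraztis, genelem → vegenelem) add the prefix ve-.
The other pattern: stems with 2 vowels add -ovi.
So wefirim → vewefirim.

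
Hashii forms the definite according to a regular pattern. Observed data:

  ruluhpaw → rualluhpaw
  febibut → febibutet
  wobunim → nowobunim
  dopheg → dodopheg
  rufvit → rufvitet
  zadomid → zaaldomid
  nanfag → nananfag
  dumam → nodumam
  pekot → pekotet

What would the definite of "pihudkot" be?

"pihudkot" ends in -t. The stems ending in -t (rufvit → rufvitet, febibut → febibutet, pekot → pekotet) add -et.
The other patterns: stems ending in -g repeat the first consonant+vowel as a prefix; stems ending in -m add the prefix no-; stems ending in -d or -w insert -al- after the first vowel.
So pihudkot → pihudkotet.

pihudkotet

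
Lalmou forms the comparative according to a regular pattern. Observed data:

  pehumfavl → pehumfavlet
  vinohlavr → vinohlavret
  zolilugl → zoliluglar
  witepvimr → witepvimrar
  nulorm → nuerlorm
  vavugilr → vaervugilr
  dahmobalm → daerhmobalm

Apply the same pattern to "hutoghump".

"hutoghump" has second-to-last letter 'm'. The one such stem in the data (witepvimr → witepvimrar) adds -ar, so the same rule applies.
The other patterns: stems whose second-to-last letter is 'v' add -et; stems whose second-to-last letter is 'l' or 'r' insert -er- after the first vowel.
So hutoghump → hutoghumpar.

hutoghumpar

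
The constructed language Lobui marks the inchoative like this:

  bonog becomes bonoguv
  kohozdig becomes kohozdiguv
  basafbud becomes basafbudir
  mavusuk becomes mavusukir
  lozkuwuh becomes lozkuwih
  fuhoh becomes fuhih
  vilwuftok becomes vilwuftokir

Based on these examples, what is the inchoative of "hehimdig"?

hehimdiguv

"hehimdig" ends in -g. The stems ending in -g (kohozdig → kohozdiguv, bonog → bonoguv) add -uv.
The other patterns: stems ending in -h change the last vowel to 'i'; stems ending in -d or -k add -ir.
So hehimdig → hehimdiguv.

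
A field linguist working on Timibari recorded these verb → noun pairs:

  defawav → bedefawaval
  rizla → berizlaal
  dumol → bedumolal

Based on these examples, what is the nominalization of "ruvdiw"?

Every pair shown (defawav → bedefawaval, rizla → berizlaal, dumol → bedumolal) follows the same rule: add be- … -al around the stem.
So ruvdiw → beruvdiwal.

beruvdiwal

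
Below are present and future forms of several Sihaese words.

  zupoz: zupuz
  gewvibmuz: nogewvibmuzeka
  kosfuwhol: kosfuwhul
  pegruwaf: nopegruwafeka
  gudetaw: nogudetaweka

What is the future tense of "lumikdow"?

lumikduw

"lumikdow" has last vowel 'o'. The stems whose last vowel is 'o' (kosfuwhol → kosfuwhul, zupoz → zupuz) change the last vowel to 'u'.
The other pattern: stems whose last vowel is 'a' or 'u' add no- … -eka around the stem.
So lumikdow → lumikduw.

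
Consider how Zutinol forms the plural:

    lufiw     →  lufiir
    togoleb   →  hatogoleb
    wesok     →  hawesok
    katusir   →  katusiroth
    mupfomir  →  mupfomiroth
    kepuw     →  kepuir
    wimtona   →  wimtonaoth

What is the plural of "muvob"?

hamuvob

lufiw and mupfomir both have last vowel 'i' yet inflect differently (lufiir, mupfomiroth), so the last vowel is not what conditions the rule; the final letter is.
"muvob" ends in -b. The one such stem in the data (togoleb → hatogoleb) adds the prefix ha-, so the same rule applies.
The other patterns: stems ending in -w drop the final letter and add -ir; stems ending in -a or -r add -oth.
So muvob → hamuvob.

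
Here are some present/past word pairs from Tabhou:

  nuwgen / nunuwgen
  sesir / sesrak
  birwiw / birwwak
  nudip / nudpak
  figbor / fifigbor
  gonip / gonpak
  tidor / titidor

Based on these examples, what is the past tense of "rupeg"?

rurupeg

sesir and figbor both end in -r yet inflect differently (sesrak, fifigbor), so the final letter is not what conditions the rule; the last vowel is.
"rupeg" has last vowel 'e'. The one such stem in the data (nuwgen → nunuwgen) repeats the first consonant+vowel as a prefix (as do figbor, tidor), so the same rule applies.
The other pattern: stems whose last vowel is 'i' delete the last vowel and add -ak.
So rupeg → rurupeg.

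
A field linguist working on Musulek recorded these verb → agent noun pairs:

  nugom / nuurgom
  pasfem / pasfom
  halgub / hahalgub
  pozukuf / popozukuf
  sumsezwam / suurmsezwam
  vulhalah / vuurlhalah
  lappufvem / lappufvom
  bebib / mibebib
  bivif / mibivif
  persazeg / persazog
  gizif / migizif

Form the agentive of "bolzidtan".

"bolzidtan" has last vowel 'a'. The stems whose last vowel is 'a' (vulhalah → vuurlhalah, sumsezwam → suurmsezwam) insert -ur- after the first vowel.
The other patterns: stems whose last vowel is 'e' change the last vowel to 'o'; stems whose last vowel is 'i' add the prefix mi-; stems whose last vowel is 'u' repeat the first consonant+vowel as a prefix.
So bolzidtan → bourlzidtan.

bourlzidtan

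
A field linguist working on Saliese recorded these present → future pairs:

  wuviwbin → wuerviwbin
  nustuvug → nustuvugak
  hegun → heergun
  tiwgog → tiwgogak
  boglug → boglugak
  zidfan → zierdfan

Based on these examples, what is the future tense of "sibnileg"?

sibnilegak

boglug and hegun both have last vowel 'u' yet inflect differently (boglugak, heergun), so the last vowel is not what conditions the rule; the final letter is.
"sibnileg" ends in -g. The stems ending in -g (boglug → boglugak, nustuvug → nustuvugak, tiwgog → tiwgogak) add -ak.
The other pattern: stems ending in -n insert -er- after the first vowel.
So sibnileg → sibnilegak.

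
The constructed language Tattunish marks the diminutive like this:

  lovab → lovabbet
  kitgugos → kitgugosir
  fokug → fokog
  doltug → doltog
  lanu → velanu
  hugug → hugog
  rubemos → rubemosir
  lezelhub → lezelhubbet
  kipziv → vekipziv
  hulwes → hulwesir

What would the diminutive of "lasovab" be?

lezelhub and doltug both have last vowel 'u' yet inflect differently (lezelhubbet, doltog), so the last vowel is not what conditions the rule; the final letter is.
"lasovab" ends in -b. The stems ending in -b (lovab → lovabbet, lezelhub → lezelhubbet) double the final consonant and add -et.
So lasovab → lasovabbet.

lasovabbet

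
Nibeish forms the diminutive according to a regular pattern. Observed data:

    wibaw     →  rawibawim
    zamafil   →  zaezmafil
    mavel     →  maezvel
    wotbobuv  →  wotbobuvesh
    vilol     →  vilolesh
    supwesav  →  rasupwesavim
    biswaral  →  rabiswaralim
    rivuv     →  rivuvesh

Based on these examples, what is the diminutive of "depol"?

depolesh

vilol and biswaral both end in -l yet inflect differently (vilolesh, rabiswaralim), so the final letter is not what conditions the rule; the last vowel is.
"depol" has last vowel 'o'. The one such stem in the data (vilol → vilolesh) adds -esh, so the same rule applies.
So depol → depolesh.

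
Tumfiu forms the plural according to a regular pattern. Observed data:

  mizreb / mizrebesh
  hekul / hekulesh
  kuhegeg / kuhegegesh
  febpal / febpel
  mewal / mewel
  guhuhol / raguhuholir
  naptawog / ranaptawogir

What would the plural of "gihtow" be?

ragihtowir

hekul and febpal both end in -l yet inflect differently (hekulesh, febpel), so the final letter is not what conditions the rule; the last vowel is.
"gihtow" has last vowel 'o'. The stems whose last vowel is 'o' (guhuhol → raguhuholir, naptawog → ranaptawogir) add ra- … -ir around the stem.
So gihtow → ragihtowir.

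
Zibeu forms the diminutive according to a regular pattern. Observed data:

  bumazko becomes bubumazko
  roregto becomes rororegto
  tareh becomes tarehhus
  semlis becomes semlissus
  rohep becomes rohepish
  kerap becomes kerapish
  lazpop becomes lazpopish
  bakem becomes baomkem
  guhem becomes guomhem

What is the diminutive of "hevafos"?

tareh and rohep both have last vowel 'e' yet inflect differently (tarehhus, rohepish), so the last vowel is not what conditions the rule; the final letter is.
"hevafos" ends in -s. The one such stem in the data (semlis → semlissus) doubles the final consonant and adds -us (as does tareh), so the same rule applies.
The other patterns: stems ending in -o repeat the first consonant+vowel as a prefix; stems ending in -p add -ish; stems ending in -m insert -om- after the first vowel.
So hevafos → hevafossus.

hevafossus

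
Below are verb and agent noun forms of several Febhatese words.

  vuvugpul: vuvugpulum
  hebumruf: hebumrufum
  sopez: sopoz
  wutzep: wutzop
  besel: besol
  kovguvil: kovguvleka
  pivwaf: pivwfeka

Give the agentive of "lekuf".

vuvugpul and besel both end in -l yet inflect differently (vuvugpulum, besol), so the final letter is not what conditions the rule; the last vowel is.
"lekuf" has last vowel 'u'. The stems whose last vowel is 'u' (vuvugpul → vuvugpulum, hebumruf → hebumrufum) add -um.
The other patterns: stems whose last vowel is 'e' change the last vowel to 'o'; stems whose last vowel is 'a' or 'i' delete the last vowel and add -eka.
So lekuf → lekufum.

lekufum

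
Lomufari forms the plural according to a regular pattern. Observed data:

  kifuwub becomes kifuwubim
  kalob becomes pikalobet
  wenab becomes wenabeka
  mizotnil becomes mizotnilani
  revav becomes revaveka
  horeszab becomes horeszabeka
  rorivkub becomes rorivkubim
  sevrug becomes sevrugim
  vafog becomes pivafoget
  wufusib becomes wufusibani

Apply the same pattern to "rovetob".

"rovetob" has last vowel 'o'. The stems whose last vowel is 'o' (vafog → pivafoget, kalob → pikalobet) add pi- … -et around the stem.
So rovetob → pirovetobet.

pirovetobet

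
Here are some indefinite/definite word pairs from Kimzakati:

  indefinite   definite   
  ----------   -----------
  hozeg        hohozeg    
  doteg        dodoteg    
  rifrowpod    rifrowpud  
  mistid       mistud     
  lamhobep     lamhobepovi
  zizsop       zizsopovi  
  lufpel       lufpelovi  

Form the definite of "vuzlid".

vuzlud

hozeg and lamhobep both have last vowel 'e' yet inflect differently (hohozeg, lamhobepovi), so the last vowel is not what conditions the rule; the final letter is.
"vuzlid" ends in -d. The stems ending in -d (rifrowpod → rifrowpud, mistid → mistud) change the last vowel to 'u'.
The other patterns: stems ending in -g repeat the first consonant+vowel as a prefix; stems ending in -l or -p add -ovi.
So vuzlid → vuzlud.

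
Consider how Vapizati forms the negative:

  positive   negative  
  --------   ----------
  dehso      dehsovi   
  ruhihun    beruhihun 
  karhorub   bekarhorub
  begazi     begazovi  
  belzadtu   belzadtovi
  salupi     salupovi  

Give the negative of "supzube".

supzubovi

"supzube" ends in a vowel. The stems ending in a vowel (dehso → dehsovi, salupi → salupovi, belzadtu → belzadtovi) drop the final letter and add -ovi.
The other pattern: stems ending in a consonant add the prefix be-.
So supzube → supzubovi.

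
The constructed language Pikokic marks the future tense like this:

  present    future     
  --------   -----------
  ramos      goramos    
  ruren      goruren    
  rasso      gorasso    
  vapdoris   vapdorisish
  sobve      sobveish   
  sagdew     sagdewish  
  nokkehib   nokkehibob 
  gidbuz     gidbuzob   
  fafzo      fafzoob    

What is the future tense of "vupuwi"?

"vupuwi" begins with v-. The one such stem in the data (vapdoris → vapdorisish) adds -ish, so the same rule applies.
So vupuwi → vupuwiish.

vupuwiish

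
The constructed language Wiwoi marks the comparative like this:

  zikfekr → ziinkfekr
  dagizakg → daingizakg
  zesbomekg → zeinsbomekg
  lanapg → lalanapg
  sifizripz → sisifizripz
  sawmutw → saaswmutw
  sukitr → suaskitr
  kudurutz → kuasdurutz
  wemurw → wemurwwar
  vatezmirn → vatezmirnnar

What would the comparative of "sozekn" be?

soinzekn

dagizakg and lanapg both end in -g yet inflect differently (daingizakg, lalanapg), so the final letter is not what conditions the rule; the second-to-last letter is.
"sozekn" has second-to-last letter 'k'. The stems whose second-to-last letter is 'k' (zikfekr → ziinkfekr, dagizakg → daingizakg, zesbomekg → zeinsbomekg) insert -in- after the first vowel.
The other patterns: stems whose second-to-last letter is 'p' repeat the first consonant+vowel as a prefix; stems whose second-to-last letter is 't' insert -as- after the first vowel; stems whose second-to-last letter is 'r' double the final consonant and add -ar.
So sozekn → soinzekn.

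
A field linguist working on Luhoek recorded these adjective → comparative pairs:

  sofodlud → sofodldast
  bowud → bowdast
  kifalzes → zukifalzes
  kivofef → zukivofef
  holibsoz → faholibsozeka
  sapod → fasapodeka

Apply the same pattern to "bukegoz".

fabukegozeka

sofodlud and sapod both end in -d yet inflect differently (sofodldast, fasapodeka), so the final letter is not what conditions the rule; the last vowel is.
"bukegoz" has last vowel 'o'. The stems whose last vowel is 'o' (holibsoz → faholibsozeka, sapod → fasapodeka) add fa- … -eka around the stem.
The other patterns: stems whose last vowel is 'u' delete the last vowel and add -ast; stems whose last vowel is 'e' add the prefix zu-.
So bukegoz → fabukegozeka.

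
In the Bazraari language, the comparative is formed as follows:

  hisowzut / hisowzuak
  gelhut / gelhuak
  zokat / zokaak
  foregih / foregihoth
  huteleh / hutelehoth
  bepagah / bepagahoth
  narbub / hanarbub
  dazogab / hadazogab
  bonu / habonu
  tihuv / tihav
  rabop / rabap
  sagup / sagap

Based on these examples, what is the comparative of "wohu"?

hawohu

zokat and bepagah both have last vowel 'a' yet inflect differently (zokaak, bepagahoth), so the last vowel is not what conditions the rule; the final letter is.
"wohu" ends in -u. The one such stem in the data (bonu → habonu) adds the prefix ha-, so the same rule applies.
So wohu → hawohu.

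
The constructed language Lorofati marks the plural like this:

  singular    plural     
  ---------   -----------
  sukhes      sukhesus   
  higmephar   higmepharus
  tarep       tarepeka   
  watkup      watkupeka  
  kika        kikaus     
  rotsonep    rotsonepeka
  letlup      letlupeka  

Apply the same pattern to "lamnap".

"lamnap" ends in -p. The stems ending in -p (letlup → letlupeka, rotsonep → rotsonepeka, watkup → watkupeka) add -eka.
The other pattern: stems ending in -a, -r or -s add -us.
So lamnap → lamnapeka.

lamnapeka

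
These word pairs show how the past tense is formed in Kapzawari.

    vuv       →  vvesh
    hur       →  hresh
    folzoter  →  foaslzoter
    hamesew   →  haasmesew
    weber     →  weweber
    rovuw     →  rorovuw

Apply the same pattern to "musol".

mumusol

hur and weber both end in -r yet inflect differently (hresh, weweber), so the final letter is not what conditions the rule; the number of vowels is.
"musol" has 2 vowels. The stems with 2 vowels (weber → weweber, rovuw → rorovuw) repeat the first consonant+vowel as a prefix.
The other patterns: stems with 1 vowel delete the last vowel and add -esh; stems with 3 vowels insert -as- after the first vowel.
So musol → mumusol.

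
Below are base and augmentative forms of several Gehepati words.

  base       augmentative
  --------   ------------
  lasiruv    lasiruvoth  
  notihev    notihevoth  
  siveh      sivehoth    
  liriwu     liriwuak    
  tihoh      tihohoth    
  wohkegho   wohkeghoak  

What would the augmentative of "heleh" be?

helehoth

lasiruv and liriwu both have last vowel 'u' yet inflect differently (lasiruvoth, liriwuak), so the last vowel is not what conditions the rule; whether the stem ends in a vowel or a consonant is.
"heleh" ends in a consonant. The stems ending in a consonant (lasiruv → lasiruvoth, notihev → notihevoth, siveh → sivehoth) add -oth.
The other pattern: stems ending in a vowel add -ak.
So heleh → helehoth.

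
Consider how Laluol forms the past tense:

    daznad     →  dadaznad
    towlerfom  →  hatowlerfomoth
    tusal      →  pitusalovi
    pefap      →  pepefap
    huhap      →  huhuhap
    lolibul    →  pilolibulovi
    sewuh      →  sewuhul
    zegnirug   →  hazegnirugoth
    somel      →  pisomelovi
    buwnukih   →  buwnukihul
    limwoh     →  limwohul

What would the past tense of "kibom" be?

hakibomoth

sewuh and lolibul both have last vowel 'u' yet inflect differently (sewuhul, pilolibulovi), so the last vowel is not what conditions the rule; the final letter is.
"kibom" ends in -m. The one such stem in the data (towlerfom → hatowlerfomoth) adds ha- … -oth around the stem, so the same rule applies.
So kibom → hakibomoth.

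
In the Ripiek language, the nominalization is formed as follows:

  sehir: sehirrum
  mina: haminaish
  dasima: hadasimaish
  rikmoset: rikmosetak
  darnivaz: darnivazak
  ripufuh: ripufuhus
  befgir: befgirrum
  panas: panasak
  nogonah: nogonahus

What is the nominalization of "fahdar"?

nogonah and dasima both have last vowel 'a' yet inflect differently (nogonahus, hadasimaish), so the last vowel is not what conditions the rule; the final letter is.
"fahdar" ends in -r. The stems ending in -r (befgir → befgirrum, sehir → sehirrum) double the final consonant and add -um.
So fahdar → fahdarrum.

fahdarrum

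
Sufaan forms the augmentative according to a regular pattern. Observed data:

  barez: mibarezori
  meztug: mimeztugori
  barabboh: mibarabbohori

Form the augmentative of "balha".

Every pair shown (barez → mibarezori, meztug → mimeztugori, barabboh → mibarabbohori) follows the same rule: add mi- … -ori around the stem.
So balha → mibalhaori.

mibalhaori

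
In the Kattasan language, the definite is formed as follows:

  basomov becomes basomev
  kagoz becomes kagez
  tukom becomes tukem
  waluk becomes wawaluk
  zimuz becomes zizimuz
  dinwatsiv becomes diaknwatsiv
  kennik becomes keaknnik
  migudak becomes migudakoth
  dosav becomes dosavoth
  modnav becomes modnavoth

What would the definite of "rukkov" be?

kagoz and zimuz both end in -z yet inflect differently (kagez, zizimuz), so the final letter is not what conditions the rule; the last vowel is.
"rukkov" has last vowel 'o'. The stems whose last vowel is 'o' (basomov → basomev, kagoz → kagez, tukom → tukem) change the last vowel to 'e'.
So rukkov → rukkev.

rukkev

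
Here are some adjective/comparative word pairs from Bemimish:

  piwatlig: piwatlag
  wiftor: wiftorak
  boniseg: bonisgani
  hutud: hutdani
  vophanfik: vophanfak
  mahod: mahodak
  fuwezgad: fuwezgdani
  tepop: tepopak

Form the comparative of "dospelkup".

"dospelkup" has last vowel 'u'. The one such stem in the data (hutud → hutdani) deletes the last vowel and adds -ani (as do boniseg, fuwezgad), so the same rule applies.
The other patterns: stems whose last vowel is 'o' add -ak; stems whose last vowel is 'i' change the last vowel to 'a'.
So dospelkup → dospelkpani.

dospelkpani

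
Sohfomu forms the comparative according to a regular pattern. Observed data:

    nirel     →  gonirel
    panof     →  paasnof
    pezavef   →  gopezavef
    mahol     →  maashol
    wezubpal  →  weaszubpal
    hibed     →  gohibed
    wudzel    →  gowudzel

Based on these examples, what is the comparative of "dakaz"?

daaskaz

wudzel and wezubpal both end in -l yet inflect differently (gowudzel, weaszubpal), so the final letter is not what conditions the rule; the last vowel is.
"dakaz" has last vowel 'a'. The one such stem in the data (wezubpal → weaszubpal) inserts -as- after the first vowel (as do panof, mahol), so the same rule applies.
So dakaz → daaskaz.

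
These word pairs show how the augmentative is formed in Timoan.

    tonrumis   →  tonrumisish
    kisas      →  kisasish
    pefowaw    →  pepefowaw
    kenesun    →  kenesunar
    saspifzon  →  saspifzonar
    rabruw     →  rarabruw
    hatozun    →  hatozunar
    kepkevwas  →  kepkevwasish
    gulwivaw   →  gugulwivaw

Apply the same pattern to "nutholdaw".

nunutholdaw

hatozun and rabruw both have last vowel 'u' yet inflect differently (hatozunar, rarabruw), so the last vowel is not what conditions the rule; the final letter is.
"nutholdaw" ends in -w. The stems ending in -w (rabruw → rarabruw, gulwivaw → gugulwivaw, pefowaw → pepefowaw) repeat the first consonant+vowel as a prefix.
The other patterns: stems ending in -n add -ar; stems ending in -s add -ish.
So nutholdaw → nunutholdaw.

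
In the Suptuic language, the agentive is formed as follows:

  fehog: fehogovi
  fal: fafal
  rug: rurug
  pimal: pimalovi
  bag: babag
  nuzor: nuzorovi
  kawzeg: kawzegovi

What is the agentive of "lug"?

lulug

"lug" has 1 vowel. The stems with 1 vowel (bag → babag, fal → fafal, rug → rurug) repeat the first consonant+vowel as a prefix.
The other pattern: stems with 2 vowels add -ovi.
So lug → lulug.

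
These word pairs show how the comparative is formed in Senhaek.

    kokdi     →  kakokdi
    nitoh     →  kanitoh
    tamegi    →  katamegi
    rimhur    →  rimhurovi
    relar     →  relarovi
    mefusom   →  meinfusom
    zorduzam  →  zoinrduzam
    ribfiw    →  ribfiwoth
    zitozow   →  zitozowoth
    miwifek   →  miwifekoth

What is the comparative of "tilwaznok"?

nitoh and mefusom both have last vowel 'o' yet inflect differently (kanitoh, meinfusom), so the last vowel is not what conditions the rule; the final letter is.
"tilwaznok" ends in -k. The one such stem in the data (miwifek → miwifekoth) adds -oth, so the same rule applies.
So tilwaznok → tilwaznokoth.

tilwaznokoth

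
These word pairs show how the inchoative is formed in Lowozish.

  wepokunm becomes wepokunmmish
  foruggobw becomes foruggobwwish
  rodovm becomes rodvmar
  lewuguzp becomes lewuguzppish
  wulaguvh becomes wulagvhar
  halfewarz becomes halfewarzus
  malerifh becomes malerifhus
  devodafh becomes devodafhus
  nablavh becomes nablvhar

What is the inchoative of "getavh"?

malerifh and nablavh both end in -h yet inflect differently (malerifhus, nablvhar), so the final letter is not what conditions the rule; the second-to-last letter is.
"getavh" has second-to-last letter 'v'. The stems whose second-to-last letter is 'v' (nablavh → nablvhar, wulaguvh → wulagvhar, rodovm → rodvmar) delete the last vowel and add -ar.
The other patterns: stems whose second-to-last letter is 'f' or 'r' add -us; stems whose second-to-last letter is 'b', 'n' or 'z' double the final consonant and add -ish.
So getavh → getvhar.

getvhar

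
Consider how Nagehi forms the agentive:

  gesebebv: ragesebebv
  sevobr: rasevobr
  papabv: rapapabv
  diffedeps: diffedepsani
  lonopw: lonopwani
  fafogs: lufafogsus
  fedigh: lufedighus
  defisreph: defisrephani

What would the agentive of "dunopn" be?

"dunopn" has second-to-last letter 'p'. The stems whose second-to-last letter is 'p' (lonopw → lonopwani, diffedeps → diffedepsani, defisreph → defisrephani) add -ani.
So dunopn → dunopnani.

dunopnani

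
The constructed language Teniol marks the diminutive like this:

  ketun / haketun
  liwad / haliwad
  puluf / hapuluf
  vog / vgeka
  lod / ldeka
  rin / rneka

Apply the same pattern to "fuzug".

hafuzug

liwad and lod both end in -d yet inflect differently (haliwad, ldeka), so the final letter is not what conditions the rule; the number of vowels is.
"fuzug" has 2 vowels. The stems with 2 vowels (ketun → haketun, liwad → haliwad, puluf → hapuluf) add the prefix ha-.
The other pattern: stems with 1 vowel delete the last vowel and add -eka.
So fuzug → hafuzug.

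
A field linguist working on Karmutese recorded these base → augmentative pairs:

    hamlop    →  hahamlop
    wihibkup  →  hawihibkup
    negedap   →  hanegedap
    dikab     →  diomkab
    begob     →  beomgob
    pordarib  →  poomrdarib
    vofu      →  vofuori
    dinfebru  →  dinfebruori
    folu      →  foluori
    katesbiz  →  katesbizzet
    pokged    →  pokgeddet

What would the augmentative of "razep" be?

"razep" ends in -p. The stems ending in -p (hamlop → hahamlop, wihibkup → hawihibkup, negedap → hanegedap) add the prefix ha-.
So razep → harazep.

harazep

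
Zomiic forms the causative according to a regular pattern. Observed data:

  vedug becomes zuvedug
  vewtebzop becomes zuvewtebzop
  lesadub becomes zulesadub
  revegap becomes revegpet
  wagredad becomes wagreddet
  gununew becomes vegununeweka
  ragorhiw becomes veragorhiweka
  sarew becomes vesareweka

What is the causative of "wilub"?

zuwilub

vewtebzop and revegap both end in -p yet inflect differently (zuvewtebzop, revegpet), so the final letter is not what conditions the rule; the last vowel is.
"wilub" has last vowel 'u'. The stems whose last vowel is 'u' (vedug → zuvedug, lesadub → zulesadub) add the prefix zu-.
So wilub → zuwilub.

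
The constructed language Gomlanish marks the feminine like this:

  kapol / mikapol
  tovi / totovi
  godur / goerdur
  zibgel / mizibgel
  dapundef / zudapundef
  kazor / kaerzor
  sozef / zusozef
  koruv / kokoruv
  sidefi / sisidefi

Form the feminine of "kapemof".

zukapemof

"kapemof" ends in -f. The stems ending in -f (sozef → zusozef, dapundef → zudapundef) add the prefix zu-.
So kapemof → zukapemof.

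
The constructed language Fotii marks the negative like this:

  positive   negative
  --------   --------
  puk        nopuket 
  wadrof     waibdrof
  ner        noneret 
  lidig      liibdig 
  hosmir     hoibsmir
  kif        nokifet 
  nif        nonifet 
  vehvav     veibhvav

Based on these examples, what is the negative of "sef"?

"sef" has 1 vowel. The stems with 1 vowel (puk → nopuket, nif → nonifet, ner → noneret) add no- … -et around the stem.
The other pattern: stems with 2 vowels insert -ib- after the first vowel.
So sef → nosefet.

nosefet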